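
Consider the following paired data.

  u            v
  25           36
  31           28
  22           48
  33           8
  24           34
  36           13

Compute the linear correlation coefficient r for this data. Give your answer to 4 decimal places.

n = 6, Σu = 171, Σv = 167, Σu² = 5031, Σv² = 5773, Σuv = 4372
nΣuv − ΣuΣv = 26232 − 28557 = -2325
nΣu² − (Σu)² = 30186 − 29241 = 945; nΣv² − (Σv)² = 34638 − 27889 = 6749
r = -2325 / √(945 × 6749) = -2325 / 2525.4316 ≈ -0.9206

-0.9206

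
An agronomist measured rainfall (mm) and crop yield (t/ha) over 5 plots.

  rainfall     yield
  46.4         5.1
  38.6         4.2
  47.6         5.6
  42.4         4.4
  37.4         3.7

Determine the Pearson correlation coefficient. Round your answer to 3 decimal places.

n = 5, Σx = 212.4, Σy = 23, Σx² = 9105.2, Σy² = 108.06, Σxy = 990.26
nΣxy − ΣxΣy = 4951.3 − 4885.2 = 66.1
nΣx² − (Σx)² = 45526 − 45113.76 = 412.24; nΣy² − (Σy)² = 540.3 − 529 = 11.3
r = 66.1 / √(412.24 × 11.3) = 66.1 / 68.2518 ≈ 0.968

0.968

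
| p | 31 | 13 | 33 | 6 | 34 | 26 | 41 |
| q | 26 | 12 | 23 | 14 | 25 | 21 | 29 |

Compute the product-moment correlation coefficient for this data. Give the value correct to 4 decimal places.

n = 7, Σp = 184, Σq = 150, Σp² = 5768, Σq² = 3452, Σpq = 4390
nΣpq − ΣpΣq = 30730 − 27600 = 3130
nΣp² − (Σp)² = 40376 − 33856 = 6520; nΣq² − (Σq)² = 24164 − 22500 = 1664
r = 3130 / √(6520 × 1664) = 3130 / 3293.8245 ≈ 0.9503

0.9503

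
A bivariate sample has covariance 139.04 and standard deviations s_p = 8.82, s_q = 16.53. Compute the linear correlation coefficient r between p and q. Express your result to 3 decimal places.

r = Cov(p,q) / (s_p · s_q) = 139.04 / (8.82 × 16.53)
  = 139.04 / 145.7946 ≈ 0.954

0.954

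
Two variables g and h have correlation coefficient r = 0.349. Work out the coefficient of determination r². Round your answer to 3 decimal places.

r² = (0.349)² = 0.122

0.122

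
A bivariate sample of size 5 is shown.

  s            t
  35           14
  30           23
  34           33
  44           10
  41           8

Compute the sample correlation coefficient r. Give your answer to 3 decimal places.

-0.722

n = 5, Σs = 184, Σt = 88, Σs² = 6898, Σt² = 1978, Σst = 3070
nΣst − ΣsΣt = 15350 − 16192 = -842
nΣs² − (Σs)² = 34490 − 33856 = 634; nΣt² − (Σt)² = 9890 − 7744 = 2146
r = -842 / √(634 × 2146) = -842 / 1166.4322 ≈ -0.722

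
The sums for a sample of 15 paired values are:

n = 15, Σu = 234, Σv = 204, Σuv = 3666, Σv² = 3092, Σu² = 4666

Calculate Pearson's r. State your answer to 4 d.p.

r = (nΣuv − ΣuΣv) / √[(nΣu² − (Σu)²)(nΣv² − (Σv)²)]
Numerator: 15×3666 − 234×204 = 7254
Denominator: √[(69990 − 54756)(46380 − 41616)] = √[15234 × 4764] = 8519.0830
r = 7254 / 8519.0830 ≈ 0.8515

0.8515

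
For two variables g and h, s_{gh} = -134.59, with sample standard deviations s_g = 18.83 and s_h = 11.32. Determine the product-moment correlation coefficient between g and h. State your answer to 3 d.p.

-0.631

r = Cov(g,h) / (s_g · s_h) = -134.59 / (18.83 × 11.32)
  = -134.59 / 213.1556 ≈ -0.631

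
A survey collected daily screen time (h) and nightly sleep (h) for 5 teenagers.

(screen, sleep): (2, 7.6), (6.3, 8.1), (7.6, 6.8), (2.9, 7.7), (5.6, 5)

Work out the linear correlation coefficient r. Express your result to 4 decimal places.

-0.3044

n = 5, Σx = 24.4, Σy = 35.2, Σx² = 141.22, Σy² = 253.9, Σxy = 168.24
nΣxy − ΣxΣy = 841.2 − 858.88 = -17.68
nΣx² − (Σx)² = 706.1 − 595.36 = 110.74; nΣy² − (Σy)² = 1269.5 − 1239.04 = 30.46
r = -17.68 / √(110.74 × 30.46) = -17.68 / 58.0787 ≈ -0.3044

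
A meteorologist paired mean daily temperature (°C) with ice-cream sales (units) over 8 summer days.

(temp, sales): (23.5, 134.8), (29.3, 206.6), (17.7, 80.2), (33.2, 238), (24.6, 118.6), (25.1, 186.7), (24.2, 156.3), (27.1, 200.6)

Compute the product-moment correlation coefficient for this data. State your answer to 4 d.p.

n = 8, Σx = 204.7, Σy = 1321.8, Σx² = 5381.49, Σy² = 237523.54, Σxy = 35364.77
nΣxy − ΣxΣy = 282918.16 − 270572.46 = 12345.7
nΣx² − (Σx)² = 43051.92 − 41902.09 = 1149.83; nΣy² − (Σy)² = 1900188.32 − 1747155.24 = 153033.08
r = 12345.7 / √(1149.83 × 153033.08) = 12345.7 / 13265.0679 ≈ 0.9307

0.9307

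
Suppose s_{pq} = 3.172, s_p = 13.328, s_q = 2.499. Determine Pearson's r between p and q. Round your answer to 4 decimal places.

0.0952

r = Cov(p,q) / (s_p · s_q) = 3.172 / (13.328 × 2.499)
  = 3.172 / 33.3067 ≈ 0.0952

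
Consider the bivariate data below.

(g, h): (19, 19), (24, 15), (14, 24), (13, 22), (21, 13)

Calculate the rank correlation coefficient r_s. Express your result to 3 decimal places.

Rank g: 3, 5, 2, 1, 4
Rank h: 3, 2, 5, 4, 1
d = rank(g) − rank(h): 0, 3, -3, -3, 3; Σd² = 36
ρ = 1 − 6Σd² / [n(n²−1)] = 1 − 6×36 / (5×24) = 1 − 216/120 ≈ -0.800

-0.800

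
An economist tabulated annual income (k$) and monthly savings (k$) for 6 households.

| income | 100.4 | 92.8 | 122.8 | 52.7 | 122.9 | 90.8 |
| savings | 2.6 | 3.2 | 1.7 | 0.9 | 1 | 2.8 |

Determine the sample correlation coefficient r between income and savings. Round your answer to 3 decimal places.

0.056

n = 6, Σx = 582.4, Σy = 12.2, Σx² = 59898.18, Σy² = 29.54, Σxy = 1191.33
nΣxy − ΣxΣy = 7147.98 − 7105.28 = 42.7
nΣx² − (Σx)² = 359389.08 − 339189.76 = 20199.32; nΣy² − (Σy)² = 177.24 − 148.84 = 28.4
r = 42.7 / √(20199.32 × 28.4) = 42.7 / 757.4039 ≈ 0.056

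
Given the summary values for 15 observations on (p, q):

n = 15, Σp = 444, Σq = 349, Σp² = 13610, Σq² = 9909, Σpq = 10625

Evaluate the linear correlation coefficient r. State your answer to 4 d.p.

r = (nΣpq − ΣpΣq) / √[(nΣp² − (Σp)²)(nΣq² − (Σq)²)]
Numerator: 15×10625 − 444×349 = 4419
Denominator: √[(204150 − 197136)(148635 − 121801)] = √[7014 × 26834] = 13719.0990
r = 4419 / 13719.0990 ≈ 0.3221

0.3221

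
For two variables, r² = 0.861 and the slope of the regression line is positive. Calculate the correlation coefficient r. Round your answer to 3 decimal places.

0.928

|r| = √0.861 = 0.928
The association is positive, so r = 0.928.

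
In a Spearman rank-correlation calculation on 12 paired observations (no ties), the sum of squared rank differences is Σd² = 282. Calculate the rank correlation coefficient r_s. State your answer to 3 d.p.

0.014

ρ = 1 − 6Σd² / [n(n²−1)] = 1 − 6×282 / (12×143)
  = 1 − 1692/1716 = 1 − 0.9860 ≈ 0.014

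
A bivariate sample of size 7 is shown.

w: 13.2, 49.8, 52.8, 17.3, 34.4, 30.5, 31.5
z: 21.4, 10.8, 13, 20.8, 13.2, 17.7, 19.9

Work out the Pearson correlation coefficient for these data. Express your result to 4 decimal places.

n = 7, Σw = 229.5, Σz = 116.8, Σw² = 8847.27, Σz² = 2059.78, Σwz = 3487.34
nΣwz − ΣwΣz = 24411.38 − 26805.6 = -2394.22
nΣw² − (Σw)² = 61930.89 − 52670.25 = 9260.64; nΣz² − (Σz)² = 14418.46 − 13642.24 = 776.22
r = -2394.22 / √(9260.64 × 776.22) = -2394.22 / 2681.0994 ≈ -0.8930

-0.8930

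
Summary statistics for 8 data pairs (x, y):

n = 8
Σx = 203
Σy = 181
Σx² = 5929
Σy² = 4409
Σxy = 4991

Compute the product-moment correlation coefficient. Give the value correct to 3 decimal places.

0.806

r = (nΣxy − ΣxΣy) / √[(nΣx² − (Σx)²)(nΣy² − (Σy)²)]
Numerator: 8×4991 − 203×181 = 3185
Denominator: √[(47432 − 41209)(35272 − 32761)] = √[6223 × 2511] = 3952.9676
r = 3185 / 3952.9676 ≈ 0.806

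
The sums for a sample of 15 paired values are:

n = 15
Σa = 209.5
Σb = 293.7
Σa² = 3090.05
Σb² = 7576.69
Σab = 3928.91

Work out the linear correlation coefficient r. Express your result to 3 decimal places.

r = (nΣab − ΣaΣb) / √[(nΣa² − (Σa)²)(nΣb² − (Σb)²)]
Numerator: 15×3928.91 − 209.5×293.7 = -2596.5
Denominator: √[(46350.75 − 43890.25)(113650.35 − 86259.69)] = √[2460.5 × 27390.66] = 8209.4287
r = -2596.5 / 8209.4287 ≈ -0.316

-0.316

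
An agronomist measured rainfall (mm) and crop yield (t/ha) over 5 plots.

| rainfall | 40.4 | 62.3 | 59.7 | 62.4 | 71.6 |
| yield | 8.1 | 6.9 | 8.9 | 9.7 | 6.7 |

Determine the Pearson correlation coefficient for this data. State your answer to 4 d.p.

-0.2637

n = 5, Σx = 296.4, Σy = 40.3, Σx² = 18097.86, Σy² = 331.41, Σxy = 2373.44
nΣxy − ΣxΣy = 11867.2 − 11944.92 = -77.72
nΣx² − (Σx)² = 90489.3 − 87852.96 = 2636.34; nΣy² − (Σy)² = 1657.05 − 1624.09 = 32.96
r = -77.72 / √(2636.34 × 32.96) = -77.72 / 294.7775 ≈ -0.2637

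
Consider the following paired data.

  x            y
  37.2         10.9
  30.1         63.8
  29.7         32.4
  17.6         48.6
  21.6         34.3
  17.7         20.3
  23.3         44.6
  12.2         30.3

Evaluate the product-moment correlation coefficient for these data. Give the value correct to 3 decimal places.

-0.105

n = 8, Σx = 189.4, Σy = 285.2, Σx² = 4953.28, Σy² = 12096.8, Σxy = 6652.53
nΣxy − ΣxΣy = 53220.24 − 54016.88 = -796.64
nΣx² − (Σx)² = 39626.24 − 35872.36 = 3753.88; nΣy² − (Σy)² = 96774.4 − 81339.04 = 15435.36
r = -796.64 / √(3753.88 × 15435.36) = -796.64 / 7611.9964 ≈ -0.105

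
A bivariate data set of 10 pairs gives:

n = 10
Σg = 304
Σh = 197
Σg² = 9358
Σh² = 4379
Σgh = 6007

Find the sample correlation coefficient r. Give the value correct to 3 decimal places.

r = (nΣgh − ΣgΣh) / √[(nΣg² − (Σg)²)(nΣh² − (Σh)²)]
Numerator: 10×6007 − 304×197 = 182
Denominator: √[(93580 − 92416)(43790 − 38809)] = √[1164 × 4981] = 2407.8796
r = 182 / 2407.8796 ≈ 0.076

0.076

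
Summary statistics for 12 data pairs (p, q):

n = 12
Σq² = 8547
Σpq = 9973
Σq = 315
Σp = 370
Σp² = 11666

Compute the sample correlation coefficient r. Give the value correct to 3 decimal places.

r = (nΣpq − ΣpΣq) / √[(nΣp² − (Σp)²)(nΣq² − (Σq)²)]
Numerator: 12×9973 − 370×315 = 3126
Denominator: √[(139992 − 136900)(102564 − 99225)] = √[3092 × 3339] = 3213.1274
r = 3126 / 3213.1274 ≈ 0.973

0.973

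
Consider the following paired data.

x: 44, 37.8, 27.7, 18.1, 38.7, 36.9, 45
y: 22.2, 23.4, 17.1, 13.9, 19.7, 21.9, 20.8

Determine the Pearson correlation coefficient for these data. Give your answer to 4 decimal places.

0.8673

n = 7, Σx = 248.2, Σy = 139, Σx² = 9344.04, Σy² = 2826.36, Σxy = 5093.08
nΣxy − ΣxΣy = 35651.56 − 34499.8 = 1151.76
nΣx² − (Σx)² = 65408.28 − 61603.24 = 3805.04; nΣy² − (Σy)² = 19784.52 − 19321 = 463.52
r = 1151.76 / √(3805.04 × 463.52) = 1151.76 / 1328.0482 ≈ 0.8673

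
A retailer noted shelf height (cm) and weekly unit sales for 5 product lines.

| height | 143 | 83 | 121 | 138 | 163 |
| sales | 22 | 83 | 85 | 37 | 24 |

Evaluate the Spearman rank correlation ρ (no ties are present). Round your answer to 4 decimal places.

-0.8000

Rank height: 4, 1, 2, 3, 5
Rank sales: 1, 4, 5, 3, 2
d = rank(height) − rank(sales): 3, -3, -3, 0, 3; Σd² = 36
ρ = 1 − 6Σd² / [n(n²−1)] = 1 − 6×36 / (5×24) = 1 − 216/120 ≈ -0.8000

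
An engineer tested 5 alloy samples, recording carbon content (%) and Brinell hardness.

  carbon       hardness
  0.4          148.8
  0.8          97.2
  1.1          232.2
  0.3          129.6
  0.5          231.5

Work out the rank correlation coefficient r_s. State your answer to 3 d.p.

Rank carbon: 2, 4, 5, 1, 3
Rank hardness: 3, 1, 5, 2, 4
d = rank(carbon) − rank(hardness): -1, 3, 0, -1, -1; Σd² = 12
ρ = 1 − 6Σd² / [n(n²−1)] = 1 − 6×12 / (5×24) = 1 − 72/120 ≈ 0.400

0.400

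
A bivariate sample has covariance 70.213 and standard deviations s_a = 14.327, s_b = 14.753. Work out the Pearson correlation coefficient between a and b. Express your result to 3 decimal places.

r = Cov(a,b) / (s_a · s_b) = 70.213 / (14.327 × 14.753)
  = 70.213 / 211.3662 ≈ 0.332

0.332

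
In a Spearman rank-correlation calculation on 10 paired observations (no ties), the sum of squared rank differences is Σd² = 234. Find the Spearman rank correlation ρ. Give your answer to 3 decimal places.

-0.418

ρ = 1 − 6Σd² / [n(n²−1)] = 1 − 6×234 / (10×99)
  = 1 − 1404/990 = 1 − 1.4182 ≈ -0.418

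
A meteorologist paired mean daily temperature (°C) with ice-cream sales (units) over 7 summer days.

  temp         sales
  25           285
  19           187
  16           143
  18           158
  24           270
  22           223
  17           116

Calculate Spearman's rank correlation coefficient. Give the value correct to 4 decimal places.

Rank temp: 7, 4, 1, 3, 6, 5, 2
Rank sales: 7, 4, 2, 3, 6, 5, 1
d = rank(temp) − rank(sales): 0, 0, -1, 0, 0, 0, 1; Σd² = 2
ρ = 1 − 6Σd² / [n(n²−1)] = 1 − 6×2 / (7×48) = 1 − 12/336 ≈ 0.9643

0.9643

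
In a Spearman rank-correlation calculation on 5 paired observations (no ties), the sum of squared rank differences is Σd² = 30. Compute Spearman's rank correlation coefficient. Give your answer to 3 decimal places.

-0.500

ρ = 1 − 6Σd² / [n(n²−1)] = 1 − 6×30 / (5×24)
  = 1 − 180/120 = 1 − 1.5000 ≈ -0.500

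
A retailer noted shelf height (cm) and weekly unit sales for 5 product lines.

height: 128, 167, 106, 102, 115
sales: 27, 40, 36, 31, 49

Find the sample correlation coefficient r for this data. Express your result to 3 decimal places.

n = 5, Σx = 618, Σy = 183, Σx² = 79138, Σy² = 6987, Σxy = 22749
nΣxy − ΣxΣy = 113745 − 113094 = 651
nΣx² − (Σx)² = 395690 − 381924 = 13766; nΣy² − (Σy)² = 34935 − 33489 = 1446
r = 651 / √(13766 × 1446) = 651 / 4461.5733 ≈ 0.146

0.146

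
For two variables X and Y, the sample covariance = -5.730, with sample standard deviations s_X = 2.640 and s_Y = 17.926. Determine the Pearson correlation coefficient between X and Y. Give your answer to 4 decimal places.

r = Cov(X,Y) / (s_X · s_Y) = -5.730 / (2.640 × 17.926)
  = -5.730 / 47.3246 ≈ -0.1211

-0.1211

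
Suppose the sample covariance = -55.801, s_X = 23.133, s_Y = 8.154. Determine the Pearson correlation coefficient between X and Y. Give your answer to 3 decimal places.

r = Cov(X,Y) / (s_X · s_Y) = -55.801 / (23.133 × 8.154)
  = -55.801 / 188.6265 ≈ -0.296

-0.296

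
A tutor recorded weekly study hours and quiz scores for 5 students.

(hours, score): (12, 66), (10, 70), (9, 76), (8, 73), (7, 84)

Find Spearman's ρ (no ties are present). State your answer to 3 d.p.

Rank hours: 5, 4, 3, 2, 1
Rank score: 1, 2, 4, 3, 5
d = rank(hours) − rank(score): 4, 2, -1, -1, -4; Σd² = 38
ρ = 1 − 6Σd² / [n(n²−1)] = 1 − 6×38 / (5×24) = 1 − 228/120 ≈ -0.900

-0.900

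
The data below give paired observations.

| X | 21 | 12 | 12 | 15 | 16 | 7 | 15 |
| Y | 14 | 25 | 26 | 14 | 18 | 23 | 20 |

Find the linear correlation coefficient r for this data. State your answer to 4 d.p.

n = 7, ΣX = 98, ΣY = 140, ΣX² = 1484, ΣY² = 2946, ΣXY = 1865
nΣXY − ΣXΣY = 13055 − 13720 = -665
nΣX² − (ΣX)² = 10388 − 9604 = 784; nΣY² − (ΣY)² = 20622 − 19600 = 1022
r = -665 / √(784 × 1022) = -665 / 895.1246 ≈ -0.7429

-0.7429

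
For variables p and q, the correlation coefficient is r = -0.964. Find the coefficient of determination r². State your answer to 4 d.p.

r² = (-0.964)² = 0.9293

0.9293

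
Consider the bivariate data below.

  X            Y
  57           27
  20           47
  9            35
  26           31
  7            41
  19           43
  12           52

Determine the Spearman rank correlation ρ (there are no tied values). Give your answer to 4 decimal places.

Rank X: 7, 5, 2, 6, 1, 4, 3
Rank Y: 1, 6, 3, 2, 4, 5, 7
d = rank(X) − rank(Y): 6, -1, -1, 4, -3, -1, -4; Σd² = 80
ρ = 1 − 6Σd² / [n(n²−1)] = 1 − 6×80 / (7×48) = 1 − 480/336 ≈ -0.4286

-0.4286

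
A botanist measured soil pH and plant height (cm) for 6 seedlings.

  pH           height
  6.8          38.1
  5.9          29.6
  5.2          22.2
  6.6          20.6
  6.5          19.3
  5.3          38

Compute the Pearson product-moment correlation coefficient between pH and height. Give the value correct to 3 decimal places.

-0.109

n = 6, Σx = 36.3, Σy = 167.8, Σx² = 221.99, Σy² = 5061.46, Σxy = 1011.97
nΣxy − ΣxΣy = 6071.82 − 6091.14 = -19.32
nΣx² − (Σx)² = 1331.94 − 1317.69 = 14.25; nΣy² − (Σy)² = 30368.76 − 28156.84 = 2211.92
r = -19.32 / √(14.25 × 2211.92) = -19.32 / 177.5383 ≈ -0.109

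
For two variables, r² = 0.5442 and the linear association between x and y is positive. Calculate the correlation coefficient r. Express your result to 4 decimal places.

0.7377

|r| = √0.5442 = 0.7377
The association is positive, so r = 0.7377.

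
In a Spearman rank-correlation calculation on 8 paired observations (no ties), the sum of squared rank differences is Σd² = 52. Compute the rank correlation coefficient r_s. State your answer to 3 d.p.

ρ = 1 − 6Σd² / [n(n²−1)] = 1 − 6×52 / (8×63)
  = 1 − 312/504 = 1 − 0.6190 ≈ 0.381

0.381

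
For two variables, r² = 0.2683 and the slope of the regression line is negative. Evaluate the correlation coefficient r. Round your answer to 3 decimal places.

|r| = √0.2683 = 0.518
The association is negative, so r = −0.518.

-0.518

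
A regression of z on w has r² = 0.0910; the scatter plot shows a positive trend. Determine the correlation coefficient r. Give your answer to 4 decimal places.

0.3017

|r| = √0.0910 = 0.3017
The association is positive, so r = 0.3017.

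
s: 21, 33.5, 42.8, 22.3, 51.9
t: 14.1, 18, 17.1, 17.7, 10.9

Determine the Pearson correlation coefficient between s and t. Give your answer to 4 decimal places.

-0.4797

n = 5, Σs = 171.5, Σt = 77.8, Σs² = 6585.99, Σt² = 1247.32, Σst = 2591.4
nΣst − ΣsΣt = 12957 − 13342.7 = -385.7
nΣs² − (Σs)² = 32929.95 − 29412.25 = 3517.7; nΣt² − (Σt)² = 6236.6 − 6052.84 = 183.76
r = -385.7 / √(3517.7 × 183.76) = -385.7 / 803.9979 ≈ -0.4797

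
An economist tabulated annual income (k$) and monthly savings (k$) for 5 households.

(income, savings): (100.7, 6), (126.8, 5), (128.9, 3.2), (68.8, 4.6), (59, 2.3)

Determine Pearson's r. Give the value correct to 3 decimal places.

0.314

n = 5, Σx = 484.2, Σy = 21.1, Σx² = 51048.38, Σy² = 97.69, Σxy = 2102.86
nΣxy − ΣxΣy = 10514.3 − 10216.62 = 297.68
nΣx² − (Σx)² = 255241.9 − 234449.64 = 20792.26; nΣy² − (Σy)² = 488.45 − 445.21 = 43.24
r = 297.68 / √(20792.26 × 43.24) = 297.68 / 948.1863 ≈ 0.314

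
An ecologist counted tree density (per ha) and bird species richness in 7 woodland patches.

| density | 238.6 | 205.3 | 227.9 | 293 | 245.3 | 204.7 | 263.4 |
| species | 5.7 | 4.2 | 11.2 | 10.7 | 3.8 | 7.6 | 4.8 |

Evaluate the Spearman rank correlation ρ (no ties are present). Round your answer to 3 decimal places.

Rank density: 4, 2, 3, 7, 5, 1, 6
Rank species: 4, 2, 7, 6, 1, 5, 3
d = rank(density) − rank(species): 0, 0, -4, 1, 4, -4, 3; Σd² = 58
ρ = 1 − 6Σd² / [n(n²−1)] = 1 − 6×58 / (7×48) = 1 − 348/336 ≈ -0.036

-0.036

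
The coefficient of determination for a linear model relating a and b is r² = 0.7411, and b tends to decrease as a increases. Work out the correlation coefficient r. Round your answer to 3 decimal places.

|r| = √0.7411 = 0.861
The association is negative, so r = −0.861.

-0.861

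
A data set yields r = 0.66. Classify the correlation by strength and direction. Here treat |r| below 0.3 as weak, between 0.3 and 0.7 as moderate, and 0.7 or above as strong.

r = 0.66 > 0 so the relationship is positive.
|r| = 0.66, which falls in the moderate range.

moderate positive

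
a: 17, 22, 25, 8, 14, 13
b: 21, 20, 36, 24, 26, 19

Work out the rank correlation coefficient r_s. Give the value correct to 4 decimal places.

Rank a: 4, 5, 6, 1, 3, 2
Rank b: 3, 2, 6, 4, 5, 1
d = rank(a) − rank(b): 1, 3, 0, -3, -2, 1; Σd² = 24
ρ = 1 − 6Σd² / [n(n²−1)] = 1 − 6×24 / (6×35) = 1 − 144/210 ≈ 0.3143

0.3143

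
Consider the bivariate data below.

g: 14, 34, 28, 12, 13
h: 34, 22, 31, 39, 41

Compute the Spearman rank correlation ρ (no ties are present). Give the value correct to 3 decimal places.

-0.900

Rank g: 3, 5, 4, 1, 2
Rank h: 3, 1, 2, 4, 5
d = rank(g) − rank(h): 0, 4, 2, -3, -3; Σd² = 38
ρ = 1 − 6Σd² / [n(n²−1)] = 1 − 6×38 / (5×24) = 1 − 228/120 ≈ -0.900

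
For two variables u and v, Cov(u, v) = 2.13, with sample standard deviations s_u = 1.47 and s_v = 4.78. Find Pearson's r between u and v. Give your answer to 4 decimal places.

r = Cov(u,v) / (s_u · s_v) = 2.13 / (1.47 × 4.78)
  = 2.13 / 7.0266 ≈ 0.3031

0.3031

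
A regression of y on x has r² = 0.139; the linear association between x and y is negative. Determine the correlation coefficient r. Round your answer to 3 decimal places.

-0.373

|r| = √0.139 = 0.373
The association is negative, so r = −0.373.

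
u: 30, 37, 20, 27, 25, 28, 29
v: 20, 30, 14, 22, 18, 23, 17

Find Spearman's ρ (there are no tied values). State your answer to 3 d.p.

Rank u: 6, 7, 1, 3, 2, 4, 5
Rank v: 4, 7, 1, 5, 3, 6, 2
d = rank(u) − rank(v): 2, 0, 0, -2, -1, -2, 3; Σd² = 22
ρ = 1 − 6Σd² / [n(n²−1)] = 1 − 6×22 / (7×48) = 1 − 132/336 ≈ 0.607

0.607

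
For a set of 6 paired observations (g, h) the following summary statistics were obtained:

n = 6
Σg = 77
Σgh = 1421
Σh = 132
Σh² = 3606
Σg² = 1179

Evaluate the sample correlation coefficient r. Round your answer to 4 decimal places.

-0.7459

r = (nΣgh − ΣgΣh) / √[(nΣg² − (Σg)²)(nΣh² − (Σh)²)]
Numerator: 6×1421 − 77×132 = -1638
Denominator: √[(7074 − 5929)(21636 − 17424)] = √[1145 × 4212] = 2196.0738
r = -1638 / 2196.0738 ≈ -0.7459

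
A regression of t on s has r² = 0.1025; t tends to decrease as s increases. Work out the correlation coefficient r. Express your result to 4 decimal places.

|r| = √0.1025 = 0.3202
The association is negative, so r = −0.3202.

-0.3202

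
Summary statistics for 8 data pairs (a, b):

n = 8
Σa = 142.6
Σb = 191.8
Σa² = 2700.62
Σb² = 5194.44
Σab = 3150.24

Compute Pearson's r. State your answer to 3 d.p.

-0.873

r = (nΣab − ΣaΣb) / √[(nΣa² − (Σa)²)(nΣb² − (Σb)²)]
Numerator: 8×3150.24 − 142.6×191.8 = -2148.76
Denominator: √[(21604.96 − 20334.76)(41555.52 − 36787.24)] = √[1270.2 × 4768.28] = 2461.0301
r = -2148.76 / 2461.0301 ≈ -0.873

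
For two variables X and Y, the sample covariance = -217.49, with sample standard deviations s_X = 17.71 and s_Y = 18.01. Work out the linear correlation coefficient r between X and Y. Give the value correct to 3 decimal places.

r = Cov(X,Y) / (s_X · s_Y) = -217.49 / (17.71 × 18.01)
  = -217.49 / 318.9571 ≈ -0.682

-0.682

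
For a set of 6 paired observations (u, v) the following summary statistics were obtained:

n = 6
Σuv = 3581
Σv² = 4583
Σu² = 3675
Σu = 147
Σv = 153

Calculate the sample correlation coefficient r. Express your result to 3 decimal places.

-0.748

r = (nΣuv − ΣuΣv) / √[(nΣu² − (Σu)²)(nΣv² − (Σv)²)]
Numerator: 6×3581 − 147×153 = -1005
Denominator: √[(22050 − 21609)(27498 − 23409)] = √[441 × 4089] = 1342.8511
r = -1005 / 1342.8511 ≈ -0.748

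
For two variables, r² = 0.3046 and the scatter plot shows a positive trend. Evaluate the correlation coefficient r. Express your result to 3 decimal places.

0.552

|r| = √0.3046 = 0.552
The association is positive, so r = 0.552.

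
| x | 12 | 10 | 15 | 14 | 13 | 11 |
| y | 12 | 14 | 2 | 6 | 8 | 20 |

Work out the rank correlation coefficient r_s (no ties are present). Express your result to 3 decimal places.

-0.943

Rank x: 3, 1, 6, 5, 4, 2
Rank y: 4, 5, 1, 2, 3, 6
d = rank(x) − rank(y): -1, -4, 5, 3, 1, -4; Σd² = 68
ρ = 1 − 6Σd² / [n(n²−1)] = 1 − 6×68 / (6×35) = 1 − 408/210 ≈ -0.943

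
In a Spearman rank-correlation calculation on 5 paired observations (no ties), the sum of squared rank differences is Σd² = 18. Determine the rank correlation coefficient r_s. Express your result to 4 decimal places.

0.1000

ρ = 1 − 6Σd² / [n(n²−1)] = 1 − 6×18 / (5×24)
  = 1 − 108/120 = 1 − 0.90000 ≈ 0.1000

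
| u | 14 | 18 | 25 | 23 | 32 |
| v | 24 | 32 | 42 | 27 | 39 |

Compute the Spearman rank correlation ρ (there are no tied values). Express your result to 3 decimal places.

0.800

Rank u: 1, 2, 4, 3, 5
Rank v: 1, 3, 5, 2, 4
d = rank(u) − rank(v): 0, -1, -1, 1, 1; Σd² = 4
ρ = 1 − 6Σd² / [n(n²−1)] = 1 − 6×4 / (5×24) = 1 − 24/120 ≈ 0.800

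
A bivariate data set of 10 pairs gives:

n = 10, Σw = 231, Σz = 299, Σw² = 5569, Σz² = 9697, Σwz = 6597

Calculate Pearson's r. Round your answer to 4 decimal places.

-0.7381

r = (nΣwz − ΣwΣz) / √[(nΣw² − (Σw)²)(nΣz² − (Σz)²)]
Numerator: 10×6597 − 231×299 = -3099
Denominator: √[(55690 − 53361)(96970 − 89401)] = √[2329 × 7569] = 4198.5951
r = -3099 / 4198.5951 ≈ -0.7381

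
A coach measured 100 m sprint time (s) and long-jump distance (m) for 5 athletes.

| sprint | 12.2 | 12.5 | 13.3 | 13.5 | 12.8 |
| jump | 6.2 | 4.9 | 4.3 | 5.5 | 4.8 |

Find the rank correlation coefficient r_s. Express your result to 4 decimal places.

-0.4000

Rank sprint: 1, 2, 4, 5, 3
Rank jump: 5, 3, 1, 4, 2
d = rank(sprint) − rank(jump): -4, -1, 3, 1, 1; Σd² = 28
ρ = 1 − 6Σd² / [n(n²−1)] = 1 − 6×28 / (5×24) = 1 − 168/120 ≈ -0.4000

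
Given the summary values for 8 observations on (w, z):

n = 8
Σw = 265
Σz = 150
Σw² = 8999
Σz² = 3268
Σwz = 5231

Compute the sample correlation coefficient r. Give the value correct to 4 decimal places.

r = (nΣwz − ΣwΣz) / √[(nΣw² − (Σw)²)(nΣz² − (Σz)²)]
Numerator: 8×5231 − 265×150 = 2098
Denominator: √[(71992 − 70225)(26144 − 22500)] = √[1767 × 3644] = 2537.5082
r = 2098 / 2537.5082 ≈ 0.8268

0.8268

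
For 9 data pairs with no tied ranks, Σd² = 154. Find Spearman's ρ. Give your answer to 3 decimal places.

-0.283

ρ = 1 − 6Σd² / [n(n²−1)] = 1 − 6×154 / (9×80)
  = 1 − 924/720 = 1 − 1.2833 ≈ -0.283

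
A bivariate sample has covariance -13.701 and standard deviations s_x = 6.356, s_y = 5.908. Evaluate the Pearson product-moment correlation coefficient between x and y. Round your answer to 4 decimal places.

r = Cov(x,y) / (s_x · s_y) = -13.701 / (6.356 × 5.908)
  = -13.701 / 37.5512 ≈ -0.3649

-0.3649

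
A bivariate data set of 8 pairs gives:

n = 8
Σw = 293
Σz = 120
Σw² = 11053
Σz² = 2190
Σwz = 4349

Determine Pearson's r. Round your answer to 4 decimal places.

r = (nΣwz − ΣwΣz) / √[(nΣw² − (Σw)²)(nΣz² − (Σz)²)]
Numerator: 8×4349 − 293×120 = -368
Denominator: √[(88424 − 85849)(17520 − 14400)] = √[2575 × 3120] = 2834.4312
r = -368 / 2834.4312 ≈ -0.1298

-0.1298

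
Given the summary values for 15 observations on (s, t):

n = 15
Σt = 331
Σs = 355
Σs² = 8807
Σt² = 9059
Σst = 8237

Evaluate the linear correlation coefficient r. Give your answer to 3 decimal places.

0.478

r = (nΣst − ΣsΣt) / √[(nΣs² − (Σs)²)(nΣt² − (Σt)²)]
Numerator: 15×8237 − 355×331 = 6050
Denominator: √[(132105 − 126025)(135885 − 109561)] = √[6080 × 26324] = 12651.0837
r = 6050 / 12651.0837 ≈ 0.478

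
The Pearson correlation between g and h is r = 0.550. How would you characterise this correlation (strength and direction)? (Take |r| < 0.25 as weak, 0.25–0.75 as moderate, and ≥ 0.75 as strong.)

r = 0.550 > 0 so the relationship is positive.
|r| = 0.550, which falls in the moderate range.

moderate positive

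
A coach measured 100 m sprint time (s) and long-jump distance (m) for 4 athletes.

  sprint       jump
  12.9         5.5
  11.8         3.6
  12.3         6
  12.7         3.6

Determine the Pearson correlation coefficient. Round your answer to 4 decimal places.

0.3287

n = 4, Σx = 49.7, Σy = 18.7, Σx² = 618.23, Σy² = 92.17, Σxy = 232.95
nΣxy − ΣxΣy = 931.8 − 929.39 = 2.41
nΣx² − (Σx)² = 2472.92 − 2470.09 = 2.83; nΣy² − (Σy)² = 368.68 − 349.69 = 18.99
r = 2.41 / √(2.83 × 18.99) = 2.41 / 7.3309 ≈ 0.3287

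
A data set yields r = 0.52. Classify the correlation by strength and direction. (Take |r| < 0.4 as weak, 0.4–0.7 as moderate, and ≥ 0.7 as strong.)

moderate positive

r = 0.52 > 0 so the relationship is positive.
|r| = 0.52, which falls in the moderate range.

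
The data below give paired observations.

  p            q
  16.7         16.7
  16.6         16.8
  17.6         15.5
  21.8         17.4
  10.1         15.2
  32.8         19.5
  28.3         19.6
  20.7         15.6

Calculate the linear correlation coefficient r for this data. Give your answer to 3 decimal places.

n = 8, Σp = 164.6, Σq = 136.3, Σp² = 3746.68, Σq² = 2342.95, Σpq = 2880.61
nΣpq − ΣpΣq = 23044.88 − 22434.98 = 609.9
nΣp² − (Σp)² = 29973.44 − 27093.16 = 2880.28; nΣq² − (Σq)² = 18743.6 − 18577.69 = 165.91
r = 609.9 / √(2880.28 × 165.91) = 609.9 / 691.2794 ≈ 0.882

0.882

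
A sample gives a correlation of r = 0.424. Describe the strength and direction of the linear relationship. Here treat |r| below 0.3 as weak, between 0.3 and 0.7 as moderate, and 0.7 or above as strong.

r = 0.424 > 0 so the relationship is positive.
|r| = 0.424, which falls in the moderate range.

moderate positive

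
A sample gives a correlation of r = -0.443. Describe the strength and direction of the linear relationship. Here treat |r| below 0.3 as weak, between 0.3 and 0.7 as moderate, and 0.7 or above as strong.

moderate negative

r = -0.443 < 0 so the relationship is negative.
|r| = 0.443, which falls in the moderate range.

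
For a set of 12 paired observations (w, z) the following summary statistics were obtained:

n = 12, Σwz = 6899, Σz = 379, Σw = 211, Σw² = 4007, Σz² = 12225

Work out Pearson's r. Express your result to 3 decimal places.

0.854

r = (nΣwz − ΣwΣz) / √[(nΣw² − (Σw)²)(nΣz² − (Σz)²)]
Numerator: 12×6899 − 211×379 = 2819
Denominator: √[(48084 − 44521)(146700 − 143641)] = √[3563 × 3059] = 3301.3962
r = 2819 / 3301.3962 ≈ 0.854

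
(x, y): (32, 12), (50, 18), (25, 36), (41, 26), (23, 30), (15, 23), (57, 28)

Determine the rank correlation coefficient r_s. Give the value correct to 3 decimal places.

-0.179

Rank x: 4, 6, 3, 5, 2, 1, 7
Rank y: 1, 2, 7, 4, 6, 3, 5
d = rank(x) − rank(y): 3, 4, -4, 1, -4, -2, 2; Σd² = 66
ρ = 1 − 6Σd² / [n(n²−1)] = 1 − 6×66 / (7×48) = 1 − 396/336 ≈ -0.179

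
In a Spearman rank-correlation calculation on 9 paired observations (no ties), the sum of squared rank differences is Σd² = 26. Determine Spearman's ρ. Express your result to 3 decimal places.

0.783

ρ = 1 − 6Σd² / [n(n²−1)] = 1 − 6×26 / (9×80)
  = 1 − 156/720 = 1 − 0.2167 ≈ 0.783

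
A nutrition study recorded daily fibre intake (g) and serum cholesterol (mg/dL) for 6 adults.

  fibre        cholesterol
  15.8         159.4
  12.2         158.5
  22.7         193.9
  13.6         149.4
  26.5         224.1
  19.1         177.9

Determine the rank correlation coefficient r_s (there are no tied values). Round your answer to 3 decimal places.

Rank fibre: 3, 1, 5, 2, 6, 4
Rank cholesterol: 3, 2, 5, 1, 6, 4
d = rank(fibre) − rank(cholesterol): 0, -1, 0, 1, 0, 0; Σd² = 2
ρ = 1 − 6Σd² / [n(n²−1)] = 1 − 6×2 / (6×35) = 1 − 12/210 ≈ 0.943

0.943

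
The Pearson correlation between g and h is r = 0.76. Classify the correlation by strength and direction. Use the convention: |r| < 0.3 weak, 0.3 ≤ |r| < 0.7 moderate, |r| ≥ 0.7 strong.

strong positive

r = 0.76 > 0 so the relationship is positive.
|r| = 0.76, which falls in the strong range.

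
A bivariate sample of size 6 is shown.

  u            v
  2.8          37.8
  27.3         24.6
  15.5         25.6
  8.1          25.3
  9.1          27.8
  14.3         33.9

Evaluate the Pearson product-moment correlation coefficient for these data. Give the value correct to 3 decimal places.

-0.576

n = 6, Σu = 77.1, Σv = 175, Σu² = 1346.29, Σv² = 5251.5, Σuv = 2116.9
nΣuv − ΣuΣv = 12701.4 − 13492.5 = -791.1
nΣu² − (Σu)² = 8077.74 − 5944.41 = 2133.33; nΣv² − (Σv)² = 31509 − 30625 = 884
r = -791.1 / √(2133.33 × 884) = -791.1 / 1373.2675 ≈ -0.576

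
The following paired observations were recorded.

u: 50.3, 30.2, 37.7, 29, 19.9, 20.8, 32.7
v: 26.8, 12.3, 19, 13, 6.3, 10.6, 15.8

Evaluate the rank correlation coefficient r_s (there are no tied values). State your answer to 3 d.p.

Rank u: 7, 4, 6, 3, 1, 2, 5
Rank v: 7, 3, 6, 4, 1, 2, 5
d = rank(u) − rank(v): 0, 1, 0, -1, 0, 0, 0; Σd² = 2
ρ = 1 − 6Σd² / [n(n²−1)] = 1 − 6×2 / (7×48) = 1 − 12/336 ≈ 0.964

0.964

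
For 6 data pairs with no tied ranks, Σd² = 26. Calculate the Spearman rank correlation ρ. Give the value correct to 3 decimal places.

ρ = 1 − 6Σd² / [n(n²−1)] = 1 − 6×26 / (6×35)
  = 1 − 156/210 = 1 − 0.7429 ≈ 0.257

0.257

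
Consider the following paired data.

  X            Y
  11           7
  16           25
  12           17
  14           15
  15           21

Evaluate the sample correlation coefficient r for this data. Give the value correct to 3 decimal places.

n = 5, ΣX = 68, ΣY = 85, ΣX² = 942, ΣY² = 1629, ΣXY = 1206
nΣXY − ΣXΣY = 6030 − 5780 = 250
nΣX² − (ΣX)² = 4710 − 4624 = 86; nΣY² − (ΣY)² = 8145 − 7225 = 920
r = 250 / √(86 × 920) = 250 / 281.2828 ≈ 0.889

0.889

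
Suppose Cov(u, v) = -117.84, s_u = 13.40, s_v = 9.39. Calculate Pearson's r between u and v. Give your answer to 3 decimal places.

-0.937

r = Cov(u,v) / (s_u · s_v) = -117.84 / (13.40 × 9.39)
  = -117.84 / 125.8260 ≈ -0.937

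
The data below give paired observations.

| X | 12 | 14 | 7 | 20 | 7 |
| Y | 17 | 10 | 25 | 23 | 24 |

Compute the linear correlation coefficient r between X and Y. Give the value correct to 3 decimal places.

-0.300

n = 5, ΣX = 60, ΣY = 99, ΣX² = 838, ΣY² = 2119, ΣXY = 1147
nΣXY − ΣXΣY = 5735 − 5940 = -205
nΣX² − (ΣX)² = 4190 − 3600 = 590; nΣY² − (ΣY)² = 10595 − 9801 = 794
r = -205 / √(590 × 794) = -205 / 684.4414 ≈ -0.300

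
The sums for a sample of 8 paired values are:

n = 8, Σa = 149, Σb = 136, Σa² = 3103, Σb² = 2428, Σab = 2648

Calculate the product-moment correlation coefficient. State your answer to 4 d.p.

r = (nΣab − ΣaΣb) / √[(nΣa² − (Σa)²)(nΣb² − (Σb)²)]
Numerator: 8×2648 − 149×136 = 920
Denominator: √[(24824 − 22201)(19424 − 18496)] = √[2623 × 928] = 1560.1743
r = 920 / 1560.1743 ≈ 0.5897

0.5897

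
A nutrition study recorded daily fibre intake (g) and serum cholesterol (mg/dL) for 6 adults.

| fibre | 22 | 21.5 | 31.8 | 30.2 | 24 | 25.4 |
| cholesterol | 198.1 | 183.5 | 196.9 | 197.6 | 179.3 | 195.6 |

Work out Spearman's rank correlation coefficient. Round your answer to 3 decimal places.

0.257

Rank fibre: 2, 1, 6, 5, 3, 4
Rank cholesterol: 6, 2, 4, 5, 1, 3
d = rank(fibre) − rank(cholesterol): -4, -1, 2, 0, 2, 1; Σd² = 26
ρ = 1 − 6Σd² / [n(n²−1)] = 1 − 6×26 / (6×35) = 1 − 156/210 ≈ 0.257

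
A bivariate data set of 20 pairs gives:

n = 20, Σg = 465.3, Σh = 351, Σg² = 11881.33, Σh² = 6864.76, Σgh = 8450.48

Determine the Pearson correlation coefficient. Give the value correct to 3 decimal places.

0.330

r = (nΣgh − ΣgΣh) / √[(nΣg² − (Σg)²)(nΣh² − (Σh)²)]
Numerator: 20×8450.48 − 465.3×351 = 5689.3
Denominator: √[(237626.6 − 216504.09)(137295.2 − 123201)] = √[21122.51 × 14094.2] = 17254.1265
r = 5689.3 / 17254.1265 ≈ 0.330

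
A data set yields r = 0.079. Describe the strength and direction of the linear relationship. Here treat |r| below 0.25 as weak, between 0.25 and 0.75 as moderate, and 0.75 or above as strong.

r = 0.079 > 0 so the relationship is positive.
|r| = 0.079, which falls in the weak range.

weak positive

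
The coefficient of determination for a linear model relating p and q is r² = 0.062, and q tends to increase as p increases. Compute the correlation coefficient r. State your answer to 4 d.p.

|r| = √0.062 = 0.2490
The association is positive, so r = 0.2490.

0.2490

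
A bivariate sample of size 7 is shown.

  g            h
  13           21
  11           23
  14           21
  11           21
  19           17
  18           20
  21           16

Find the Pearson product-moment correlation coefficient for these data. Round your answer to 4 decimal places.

n = 7, Σg = 107, Σh = 139, Σg² = 1733, Σh² = 2797, Σgh = 2070
nΣgh − ΣgΣh = 14490 − 14873 = -383
nΣg² − (Σg)² = 12131 − 11449 = 682; nΣh² − (Σh)² = 19579 − 19321 = 258
r = -383 / √(682 × 258) = -383 / 419.4711 ≈ -0.9131

-0.9131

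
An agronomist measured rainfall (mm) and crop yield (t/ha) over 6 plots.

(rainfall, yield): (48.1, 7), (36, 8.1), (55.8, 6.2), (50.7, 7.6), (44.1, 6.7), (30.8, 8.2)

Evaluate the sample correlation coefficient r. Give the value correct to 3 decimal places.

n = 6, Σx = 265.5, Σy = 43.8, Σx² = 12187.19, Σy² = 322.94, Σxy = 1907.61
nΣxy − ΣxΣy = 11445.66 − 11628.9 = -183.24
nΣx² − (Σx)² = 73123.14 − 70490.25 = 2632.89; nΣy² − (Σy)² = 1937.64 − 1918.44 = 19.2
r = -183.24 / √(2632.89 × 19.2) = -183.24 / 224.8366 ≈ -0.815

-0.815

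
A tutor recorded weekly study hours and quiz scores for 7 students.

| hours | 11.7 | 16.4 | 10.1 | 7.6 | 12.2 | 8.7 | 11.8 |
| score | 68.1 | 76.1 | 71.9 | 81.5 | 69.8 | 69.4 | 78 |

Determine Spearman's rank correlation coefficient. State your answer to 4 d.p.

-0.0714

Rank hours: 4, 7, 3, 1, 6, 2, 5
Rank score: 1, 5, 4, 7, 3, 2, 6
d = rank(hours) − rank(score): 3, 2, -1, -6, 3, 0, -1; Σd² = 60
ρ = 1 − 6Σd² / [n(n²−1)] = 1 − 6×60 / (7×48) = 1 − 360/336 ≈ -0.0714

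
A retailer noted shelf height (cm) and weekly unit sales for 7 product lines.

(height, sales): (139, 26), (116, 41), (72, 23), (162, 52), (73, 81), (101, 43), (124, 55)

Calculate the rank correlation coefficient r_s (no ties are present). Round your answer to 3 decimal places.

0.143

Rank height: 6, 4, 1, 7, 2, 3, 5
Rank sales: 2, 3, 1, 5, 7, 4, 6
d = rank(height) − rank(sales): 4, 1, 0, 2, -5, -1, -1; Σd² = 48
ρ = 1 − 6Σd² / [n(n²−1)] = 1 − 6×48 / (7×48) = 1 − 288/336 ≈ 0.143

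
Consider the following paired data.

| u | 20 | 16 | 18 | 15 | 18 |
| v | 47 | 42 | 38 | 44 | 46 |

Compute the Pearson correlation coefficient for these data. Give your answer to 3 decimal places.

n = 5, Σu = 87, Σv = 217, Σu² = 1529, Σv² = 9469, Σuv = 3784
nΣuv − ΣuΣv = 18920 − 18879 = 41
nΣu² − (Σu)² = 7645 − 7569 = 76; nΣv² − (Σv)² = 47345 − 47089 = 256
r = 41 / √(76 × 256) = 41 / 139.4848 ≈ 0.294

0.294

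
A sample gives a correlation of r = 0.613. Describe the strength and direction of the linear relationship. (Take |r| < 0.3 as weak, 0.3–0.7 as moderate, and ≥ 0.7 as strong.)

moderate positive

r = 0.613 > 0 so the relationship is positive.
|r| = 0.613, which falls in the moderate range.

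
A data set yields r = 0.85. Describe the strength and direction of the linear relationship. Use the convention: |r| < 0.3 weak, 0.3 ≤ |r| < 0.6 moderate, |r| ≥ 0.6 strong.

r = 0.85 > 0 so the relationship is positive.
|r| = 0.85, which falls in the strong range.

strong positive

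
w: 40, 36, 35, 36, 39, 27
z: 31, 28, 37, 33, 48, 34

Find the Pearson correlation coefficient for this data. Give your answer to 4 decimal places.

n = 6, Σw = 213, Σz = 211, Σw² = 7667, Σz² = 7663, Σwz = 7521
nΣwz − ΣwΣz = 45126 − 44943 = 183
nΣw² − (Σw)² = 46002 − 45369 = 633; nΣz² − (Σz)² = 45978 − 44521 = 1457
r = 183 / √(633 × 1457) = 183 / 960.3546 ≈ 0.1906

0.1906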